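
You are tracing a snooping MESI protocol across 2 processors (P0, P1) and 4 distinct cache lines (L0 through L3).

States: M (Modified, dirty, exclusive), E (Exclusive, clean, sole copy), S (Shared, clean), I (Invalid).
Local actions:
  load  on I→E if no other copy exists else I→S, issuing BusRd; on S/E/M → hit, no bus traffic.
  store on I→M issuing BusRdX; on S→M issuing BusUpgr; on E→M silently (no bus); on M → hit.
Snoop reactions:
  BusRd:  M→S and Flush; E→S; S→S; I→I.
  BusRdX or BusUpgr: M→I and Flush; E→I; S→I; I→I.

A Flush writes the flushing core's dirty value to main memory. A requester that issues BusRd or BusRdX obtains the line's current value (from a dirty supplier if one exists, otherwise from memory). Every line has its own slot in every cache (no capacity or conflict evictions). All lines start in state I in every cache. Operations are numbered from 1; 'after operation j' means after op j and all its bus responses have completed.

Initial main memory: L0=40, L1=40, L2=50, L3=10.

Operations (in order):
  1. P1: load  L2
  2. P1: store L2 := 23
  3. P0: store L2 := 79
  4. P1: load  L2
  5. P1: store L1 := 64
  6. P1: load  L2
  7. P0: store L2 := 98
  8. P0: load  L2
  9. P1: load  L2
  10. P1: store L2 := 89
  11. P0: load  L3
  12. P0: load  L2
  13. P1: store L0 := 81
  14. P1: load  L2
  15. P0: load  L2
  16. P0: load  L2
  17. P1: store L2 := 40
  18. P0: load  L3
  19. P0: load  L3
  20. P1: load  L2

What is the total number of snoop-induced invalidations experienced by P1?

[1] P1: load  L2 | P0:I, P1:E(50) | bus: BusRd
[2] P1: store L2 := 23 | P0:I, P1:M(23) | bus: none
[3] P0: store L2 := 79 | P0:M(79), P1:I | bus: BusRdX,Flush
[4] P1: load  L2 | P0:S(79), P1:S(79) | bus: BusRd,Flush
[5] P1: store L1 := 64 | P0:I, P1:M(64) | bus: BusRdX
[6] P1: load  L2 | P0:S(79), P1:S(79) | bus: none
[7] P0: store L2 := 98 | P0:M(98), P1:I | bus: BusUpgr
[8] P0: load  L2 | P0:M(98), P1:I | bus: none
[9] P1: load  L2 | P0:S(98), P1:S(98) | bus: BusRd,Flush
[10] P1: store L2 := 89 | P0:I, P1:M(89) | bus: BusUpgr
[11] P0: load  L3 | P0:E(10), P1:I | bus: BusRd
[12] P0: load  L2 | P0:S(89), P1:S(89) | bus: BusRd,Flush
[13] P1: store L0 := 81 | P0:I, P1:M(81) | bus: BusRdX
[14] P1: load  L2 | P0:S(89), P1:S(89) | bus: none
[15] P0: load  L2 | P0:S(89), P1:S(89) | bus: none
[16] P0: load  L2 | P0:S(89), P1:S(89) | bus: none
[17] P1: store L2 := 40 | P0:I, P1:M(40) | bus: BusUpgr
[18] P0: load  L3 | P0:E(10), P1:I | bus: none
[19] P0: load  L3 | P0:E(10), P1:I | bus: none
[20] P1: load  L2 | P0:I, P1:M(40) | bus: none

invalidations = 2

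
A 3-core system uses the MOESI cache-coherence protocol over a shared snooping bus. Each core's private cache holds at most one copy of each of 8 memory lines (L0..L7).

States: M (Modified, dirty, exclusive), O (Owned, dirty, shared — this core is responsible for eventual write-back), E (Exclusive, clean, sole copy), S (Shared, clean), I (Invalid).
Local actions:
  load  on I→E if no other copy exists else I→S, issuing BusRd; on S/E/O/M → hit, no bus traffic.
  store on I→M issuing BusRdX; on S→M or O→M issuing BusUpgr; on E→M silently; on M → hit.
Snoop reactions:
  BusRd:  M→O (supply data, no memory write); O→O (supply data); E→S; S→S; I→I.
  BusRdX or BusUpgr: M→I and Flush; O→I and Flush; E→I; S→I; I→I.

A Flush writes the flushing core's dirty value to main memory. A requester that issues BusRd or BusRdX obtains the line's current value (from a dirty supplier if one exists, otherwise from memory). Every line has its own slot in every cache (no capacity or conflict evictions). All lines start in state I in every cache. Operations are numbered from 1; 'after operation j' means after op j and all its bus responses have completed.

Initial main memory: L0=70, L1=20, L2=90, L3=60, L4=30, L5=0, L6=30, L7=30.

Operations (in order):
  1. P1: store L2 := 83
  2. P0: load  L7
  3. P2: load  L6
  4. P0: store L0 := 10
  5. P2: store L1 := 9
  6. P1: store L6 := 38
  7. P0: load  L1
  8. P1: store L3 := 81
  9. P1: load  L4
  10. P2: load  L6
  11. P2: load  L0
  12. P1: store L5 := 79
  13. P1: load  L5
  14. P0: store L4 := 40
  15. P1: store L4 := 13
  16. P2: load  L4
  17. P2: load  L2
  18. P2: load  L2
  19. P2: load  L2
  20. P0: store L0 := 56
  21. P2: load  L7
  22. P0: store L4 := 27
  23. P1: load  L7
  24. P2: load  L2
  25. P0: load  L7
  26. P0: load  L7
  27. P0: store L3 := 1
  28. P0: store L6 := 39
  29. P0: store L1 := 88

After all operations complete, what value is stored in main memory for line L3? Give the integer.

[1] P1: store L2 := 83 | P0:I, P1:M(83), P2:I | bus: BusRdX
[2] P0: load  L7 | P0:E(30), P1:I, P2:I | bus: BusRd
[3] P2: load  L6 | P0:I, P1:I, P2:E(30) | bus: BusRd
[4] P0: store L0 := 10 | P0:M(10), P1:I, P2:I | bus: BusRdX
[5] P2: store L1 := 9 | P0:I, P1:I, P2:M(9) | bus: BusRdX
[6] P1: store L6 := 38 | P0:I, P1:M(38), P2:I | bus: BusRdX
[7] P0: load  L1 | P0:S(9), P1:I, P2:O(9) | bus: BusRd
[8] P1: store L3 := 81 | P0:I, P1:M(81), P2:I | bus: BusRdX
[9] P1: load  L4 | P0:I, P1:E(30), P2:I | bus: BusRd
[10] P2: load  L6 | P0:I, P1:O(38), P2:S(38) | bus: BusRd
[11] P2: load  L0 | P0:O(10), P1:I, P2:S(10) | bus: BusRd
[12] P1: store L5 := 79 | P0:I, P1:M(79), P2:I | bus: BusRdX
[13] P1: load  L5 | P0:I, P1:M(79), P2:I | bus: none
[14] P0: store L4 := 40 | P0:M(40), P1:I, P2:I | bus: BusRdX
[15] P1: store L4 := 13 | P0:I, P1:M(13), P2:I | bus: BusRdX,Flush
[16] P2: load  L4 | P0:I, P1:O(13), P2:S(13) | bus: BusRd
[17] P2: load  L2 | P0:I, P1:O(83), P2:S(83) | bus: BusRd
[18] P2: load  L2 | P0:I, P1:O(83), P2:S(83) | bus: none
[19] P2: load  L2 | P0:I, P1:O(83), P2:S(83) | bus: none
[20] P0: store L0 := 56 | P0:M(56), P1:I, P2:I | bus: BusUpgr
[21] P2: load  L7 | P0:S(30), P1:I, P2:S(30) | bus: BusRd
[22] P0: store L4 := 27 | P0:M(27), P1:I, P2:I | bus: BusRdX,Flush
[23] P1: load  L7 | P0:S(30), P1:S(30), P2:S(30) | bus: BusRd
[24] P2: load  L2 | P0:I, P1:O(83), P2:S(83) | bus: none
[25] P0: load  L7 | P0:S(30), P1:S(30), P2:S(30) | bus: none
[26] P0: load  L7 | P0:S(30), P1:S(30), P2:S(30) | bus: none
[27] P0: store L3 := 1 | P0:M(1), P1:I, P2:I | bus: BusRdX,Flush
[28] P0: store L6 := 39 | P0:M(39), P1:I, P2:I | bus: BusRdX,Flush
[29] P0: store L1 := 88 | P0:M(88), P1:I, P2:I | bus: BusUpgr,Flush

memory[L3] = 81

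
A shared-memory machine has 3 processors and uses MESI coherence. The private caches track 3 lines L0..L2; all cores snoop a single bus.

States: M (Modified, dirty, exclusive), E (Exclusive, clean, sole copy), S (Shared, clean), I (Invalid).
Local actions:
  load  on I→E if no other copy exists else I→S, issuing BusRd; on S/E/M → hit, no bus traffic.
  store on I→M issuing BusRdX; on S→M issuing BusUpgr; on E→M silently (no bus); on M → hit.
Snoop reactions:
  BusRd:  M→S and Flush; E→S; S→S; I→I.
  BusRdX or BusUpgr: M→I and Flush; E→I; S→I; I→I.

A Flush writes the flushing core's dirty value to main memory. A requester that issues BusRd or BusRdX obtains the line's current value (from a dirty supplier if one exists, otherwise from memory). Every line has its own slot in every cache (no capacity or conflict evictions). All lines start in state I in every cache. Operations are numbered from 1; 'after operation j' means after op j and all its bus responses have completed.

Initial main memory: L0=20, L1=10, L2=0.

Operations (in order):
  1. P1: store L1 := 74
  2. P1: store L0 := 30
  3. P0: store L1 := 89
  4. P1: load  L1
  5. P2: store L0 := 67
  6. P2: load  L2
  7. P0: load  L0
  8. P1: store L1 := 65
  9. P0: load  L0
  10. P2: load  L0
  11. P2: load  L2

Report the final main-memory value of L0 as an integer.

step 1: P1: store L1 := 74  ⟶  IMI  (L1)  txn=BusRdX  M[L1]=10
step 2: P1: store L0 := 30  ⟶  IMI  (L0)  txn=BusRdX  M[L0]=20
step 3: P0: store L1 := 89  ⟶  MII  (L1)  txn=BusRdX+Flush  M[L1]=74
step 4: P1: load  L1  ⟶  SSI  (L1)  txn=BusRd+Flush  M[L1]=89
step 5: P2: store L0 := 67  ⟶  IIM  (L0)  txn=BusRdX+Flush  M[L0]=30
step 6: P2: load  L2  ⟶  IIE  (L2)  txn=BusRd  M[L2]=0
step 7: P0: load  L0  ⟶  SIS  (L0)  txn=BusRd+Flush  M[L0]=67
step 8: P1: store L1 := 65  ⟶  IMI  (L1)  txn=BusUpgr  M[L1]=89
step 9: P0: load  L0  ⟶  SIS  (L0)  txn=∅  M[L0]=67
step 10: P2: load  L0  ⟶  SIS  (L0)  txn=∅  M[L0]=67
step 11: P2: load  L2  ⟶  IIE  (L2)  txn=∅  M[L2]=0

memory[L0] = 67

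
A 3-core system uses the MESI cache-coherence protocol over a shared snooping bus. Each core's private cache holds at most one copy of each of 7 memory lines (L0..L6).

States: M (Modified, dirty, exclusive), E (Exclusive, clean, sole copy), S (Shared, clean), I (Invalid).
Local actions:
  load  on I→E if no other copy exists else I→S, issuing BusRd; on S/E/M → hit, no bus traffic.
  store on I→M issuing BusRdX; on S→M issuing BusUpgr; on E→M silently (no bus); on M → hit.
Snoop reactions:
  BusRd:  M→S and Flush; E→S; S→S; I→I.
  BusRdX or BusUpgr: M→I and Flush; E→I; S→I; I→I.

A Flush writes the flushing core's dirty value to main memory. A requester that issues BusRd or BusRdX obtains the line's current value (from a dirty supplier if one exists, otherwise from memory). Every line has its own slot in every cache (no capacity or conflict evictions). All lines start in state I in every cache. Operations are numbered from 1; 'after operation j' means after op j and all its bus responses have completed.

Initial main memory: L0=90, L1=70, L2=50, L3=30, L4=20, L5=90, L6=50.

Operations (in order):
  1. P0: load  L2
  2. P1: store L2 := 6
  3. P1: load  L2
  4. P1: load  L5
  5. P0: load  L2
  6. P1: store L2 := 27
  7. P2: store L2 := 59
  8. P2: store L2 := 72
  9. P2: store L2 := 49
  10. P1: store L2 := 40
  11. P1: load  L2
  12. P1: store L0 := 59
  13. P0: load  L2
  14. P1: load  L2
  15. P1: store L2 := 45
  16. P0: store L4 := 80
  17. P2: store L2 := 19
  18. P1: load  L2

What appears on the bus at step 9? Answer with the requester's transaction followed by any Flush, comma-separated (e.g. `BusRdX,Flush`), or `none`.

bus = none

1. P0: load  L2  bus=[BusRd]  L2: P0=E P1=I P2=I  mem[L2]=50
2. P1: store L2 := 6  bus=[BusRdX]  L2: P0=I P1=M P2=I  mem[L2]=50
3. P1: load  L2  bus=[-]  L2: P0=I P1=M P2=I  mem[L2]=50
4. P1: load  L5  bus=[BusRd]  L5: P0=I P1=E P2=I  mem[L5]=90
5. P0: load  L2  bus=[BusRd,Flush]  L2: P0=S P1=S P2=I  mem[L2]=6
6. P1: store L2 := 27  bus=[BusUpgr]  L2: P0=I P1=M P2=I  mem[L2]=6
7. P2: store L2 := 59  bus=[BusRdX,Flush]  L2: P0=I P1=I P2=M  mem[L2]=27
8. P2: store L2 := 72  bus=[-]  L2: P0=I P1=I P2=M  mem[L2]=27
9. P2: store L2 := 49  bus=[-]  L2: P0=I P1=I P2=M  mem[L2]=27
10. P1: store L2 := 40  bus=[BusRdX,Flush]  L2: P0=I P1=M P2=I  mem[L2]=49
11. P1: load  L2  bus=[-]  L2: P0=I P1=M P2=I  mem[L2]=49
12. P1: store L0 := 59  bus=[BusRdX]  L0: P0=I P1=M P2=I  mem[L0]=90
13. P0: load  L2  bus=[BusRd,Flush]  L2: P0=S P1=S P2=I  mem[L2]=40
14. P1: load  L2  bus=[-]  L2: P0=S P1=S P2=I  mem[L2]=40
15. P1: store L2 := 45  bus=[BusUpgr]  L2: P0=I P1=M P2=I  mem[L2]=40
16. P0: store L4 := 80  bus=[BusRdX]  L4: P0=M P1=I P2=I  mem[L4]=20
17. P2: store L2 := 19  bus=[BusRdX,Flush]  L2: P0=I P1=I P2=M  mem[L2]=45
18. P1: load  L2  bus=[BusRd,Flush]  L2: P0=I P1=S P2=S  mem[L2]=19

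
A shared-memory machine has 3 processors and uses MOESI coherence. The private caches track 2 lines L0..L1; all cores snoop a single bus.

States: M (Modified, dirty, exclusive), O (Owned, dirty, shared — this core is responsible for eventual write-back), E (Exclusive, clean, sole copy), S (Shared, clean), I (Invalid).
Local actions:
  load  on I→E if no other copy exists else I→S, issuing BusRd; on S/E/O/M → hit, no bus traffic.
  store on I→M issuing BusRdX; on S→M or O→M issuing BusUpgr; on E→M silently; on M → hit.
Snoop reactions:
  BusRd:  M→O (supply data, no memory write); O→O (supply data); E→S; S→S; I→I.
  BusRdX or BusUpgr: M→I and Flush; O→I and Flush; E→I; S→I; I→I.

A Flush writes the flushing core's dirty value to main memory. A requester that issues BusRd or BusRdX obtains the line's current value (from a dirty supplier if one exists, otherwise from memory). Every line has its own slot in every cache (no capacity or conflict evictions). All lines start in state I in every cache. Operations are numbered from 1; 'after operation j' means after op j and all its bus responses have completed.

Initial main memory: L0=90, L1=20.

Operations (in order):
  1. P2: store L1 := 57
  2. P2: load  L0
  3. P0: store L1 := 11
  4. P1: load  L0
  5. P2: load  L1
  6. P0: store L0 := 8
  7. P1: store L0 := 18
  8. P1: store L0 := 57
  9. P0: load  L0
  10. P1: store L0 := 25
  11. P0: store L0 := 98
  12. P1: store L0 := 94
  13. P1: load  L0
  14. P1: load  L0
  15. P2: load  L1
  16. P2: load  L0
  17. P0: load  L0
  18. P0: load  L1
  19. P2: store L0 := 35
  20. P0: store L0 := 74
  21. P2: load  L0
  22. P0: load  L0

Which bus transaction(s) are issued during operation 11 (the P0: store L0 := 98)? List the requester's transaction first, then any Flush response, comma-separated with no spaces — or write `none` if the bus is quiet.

bus = BusRdX,Flush

step 1: P2: store L1 := 57  ⟶  IIM  (L1)  txn=BusRdX  M[L1]=20
step 2: P2: load  L0  ⟶  IIE  (L0)  txn=BusRd  M[L0]=90
step 3: P0: store L1 := 11  ⟶  MII  (L1)  txn=BusRdX+Flush  M[L1]=57
step 4: P1: load  L0  ⟶  ISS  (L0)  txn=BusRd  M[L0]=90
step 5: P2: load  L1  ⟶  OIS  (L1)  txn=BusRd  M[L1]=57
step 6: P0: store L0 := 8  ⟶  MII  (L0)  txn=BusRdX  M[L0]=90
step 7: P1: store L0 := 18  ⟶  IMI  (L0)  txn=BusRdX+Flush  M[L0]=8
step 8: P1: store L0 := 57  ⟶  IMI  (L0)  txn=∅  M[L0]=8
step 9: P0: load  L0  ⟶  SOI  (L0)  txn=BusRd  M[L0]=8
step 10: P1: store L0 := 25  ⟶  IMI  (L0)  txn=BusUpgr  M[L0]=8
step 11: P0: store L0 := 98  ⟶  MII  (L0)  txn=BusRdX+Flush  M[L0]=25
step 12: P1: store L0 := 94  ⟶  IMI  (L0)  txn=BusRdX+Flush  M[L0]=98
step 13: P1: load  L0  ⟶  IMI  (L0)  txn=∅  M[L0]=98
step 14: P1: load  L0  ⟶  IMI  (L0)  txn=∅  M[L0]=98
step 15: P2: load  L1  ⟶  OIS  (L1)  txn=∅  M[L1]=57
step 16: P2: load  L0  ⟶  IOS  (L0)  txn=BusRd  M[L0]=98
step 17: P0: load  L0  ⟶  SOS  (L0)  txn=BusRd  M[L0]=98
step 18: P0: load  L1  ⟶  OIS  (L1)  txn=∅  M[L1]=57
step 19: P2: store L0 := 35  ⟶  IIM  (L0)  txn=BusUpgr+Flush  M[L0]=94
step 20: P0: store L0 := 74  ⟶  MII  (L0)  txn=BusRdX+Flush  M[L0]=35
step 21: P2: load  L0  ⟶  OIS  (L0)  txn=BusRd  M[L0]=35
step 22: P0: load  L0  ⟶  OIS  (L0)  txn=∅  M[L0]=35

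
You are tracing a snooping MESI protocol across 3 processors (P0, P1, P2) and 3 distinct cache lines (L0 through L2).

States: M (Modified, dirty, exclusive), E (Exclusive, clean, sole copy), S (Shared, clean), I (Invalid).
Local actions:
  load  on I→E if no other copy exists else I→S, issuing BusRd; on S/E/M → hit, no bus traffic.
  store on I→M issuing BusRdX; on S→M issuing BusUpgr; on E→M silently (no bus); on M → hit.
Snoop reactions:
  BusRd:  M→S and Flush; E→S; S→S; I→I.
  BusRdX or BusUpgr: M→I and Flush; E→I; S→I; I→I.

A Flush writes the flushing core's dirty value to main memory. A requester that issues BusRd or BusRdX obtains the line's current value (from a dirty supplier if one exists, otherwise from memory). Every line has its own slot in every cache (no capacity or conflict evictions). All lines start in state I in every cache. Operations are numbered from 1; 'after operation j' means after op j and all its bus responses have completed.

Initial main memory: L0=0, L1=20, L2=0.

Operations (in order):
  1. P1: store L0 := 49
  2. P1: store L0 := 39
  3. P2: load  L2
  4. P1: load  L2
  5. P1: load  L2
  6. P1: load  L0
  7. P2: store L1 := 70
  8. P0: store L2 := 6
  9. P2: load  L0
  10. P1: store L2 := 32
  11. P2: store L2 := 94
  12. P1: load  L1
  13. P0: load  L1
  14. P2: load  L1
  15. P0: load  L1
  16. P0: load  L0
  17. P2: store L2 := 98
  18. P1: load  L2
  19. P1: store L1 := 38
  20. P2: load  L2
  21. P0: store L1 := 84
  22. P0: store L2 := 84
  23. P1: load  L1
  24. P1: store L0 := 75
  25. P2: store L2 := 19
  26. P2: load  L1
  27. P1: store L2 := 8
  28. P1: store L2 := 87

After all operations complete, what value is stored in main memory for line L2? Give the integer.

memory[L2] = 19

  op1 P1: store L0 := 49 → I/M/I on L0; bus BusRdX; mem=0
  op2 P1: store L0 := 39 → I/M/I on L0; bus (none); mem=0
  op3 P2: load  L2 → I/I/E on L2; bus BusRd; mem=0
  op4 P1: load  L2 → I/S/S on L2; bus BusRd; mem=0
  op5 P1: load  L2 → I/S/S on L2; bus (none); mem=0
  op6 P1: load  L0 → I/M/I on L0; bus (none); mem=0
  op7 P2: store L1 := 70 → I/I/M on L1; bus BusRdX; mem=20
  op8 P0: store L2 := 6 → M/I/I on L2; bus BusRdX; mem=0
  op9 P2: load  L0 → I/S/S on L0; bus BusRd Flush; mem=39
  op10 P1: store L2 := 32 → I/M/I on L2; bus BusRdX Flush; mem=6
  op11 P2: store L2 := 94 → I/I/M on L2; bus BusRdX Flush; mem=32
  op12 P1: load  L1 → I/S/S on L1; bus BusRd Flush; mem=70
  op13 P0: load  L1 → S/S/S on L1; bus BusRd; mem=70
  op14 P2: load  L1 → S/S/S on L1; bus (none); mem=70
  op15 P0: load  L1 → S/S/S on L1; bus (none); mem=70
  op16 P0: load  L0 → S/S/S on L0; bus BusRd; mem=39
  op17 P2: store L2 := 98 → I/I/M on L2; bus (none); mem=32
  op18 P1: load  L2 → I/S/S on L2; bus BusRd Flush; mem=98
  op19 P1: store L1 := 38 → I/M/I on L1; bus BusUpgr; mem=70
  op20 P2: load  L2 → I/S/S on L2; bus (none); mem=98
  op21 P0: store L1 := 84 → M/I/I on L1; bus BusRdX Flush; mem=38
  op22 P0: store L2 := 84 → M/I/I on L2; bus BusRdX; mem=98
  op23 P1: load  L1 → S/S/I on L1; bus BusRd Flush; mem=84
  op24 P1: store L0 := 75 → I/M/I on L0; bus BusUpgr; mem=39
  op25 P2: store L2 := 19 → I/I/M on L2; bus BusRdX Flush; mem=84
  op26 P2: load  L1 → S/S/S on L1; bus BusRd; mem=84
  op27 P1: store L2 := 8 → I/M/I on L2; bus BusRdX Flush; mem=19
  op28 P1: store L2 := 87 → I/M/I on L2; bus (none); mem=19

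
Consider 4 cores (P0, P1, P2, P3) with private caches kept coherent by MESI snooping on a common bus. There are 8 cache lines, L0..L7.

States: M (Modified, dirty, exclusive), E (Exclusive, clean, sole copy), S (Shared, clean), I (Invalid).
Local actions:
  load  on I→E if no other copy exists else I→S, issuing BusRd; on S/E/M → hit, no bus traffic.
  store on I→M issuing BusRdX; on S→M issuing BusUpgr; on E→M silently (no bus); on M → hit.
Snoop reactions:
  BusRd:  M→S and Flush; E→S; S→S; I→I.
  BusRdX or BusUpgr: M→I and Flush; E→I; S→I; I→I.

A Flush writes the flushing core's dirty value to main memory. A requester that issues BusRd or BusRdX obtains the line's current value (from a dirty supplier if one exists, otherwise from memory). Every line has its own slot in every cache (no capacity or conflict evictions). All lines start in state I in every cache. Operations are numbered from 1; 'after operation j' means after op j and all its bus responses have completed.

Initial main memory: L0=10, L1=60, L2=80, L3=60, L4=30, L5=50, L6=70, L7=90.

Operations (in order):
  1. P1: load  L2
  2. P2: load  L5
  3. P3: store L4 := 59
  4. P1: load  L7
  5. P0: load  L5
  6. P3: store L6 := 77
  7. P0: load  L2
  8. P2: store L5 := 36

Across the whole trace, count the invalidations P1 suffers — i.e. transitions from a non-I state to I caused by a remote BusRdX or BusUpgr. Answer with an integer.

invalidations = 0

step 1: P1: load  L2  ⟶  IEII  (L2)  txn=BusRd  M[L2]=80
step 2: P2: load  L5  ⟶  IIEI  (L5)  txn=BusRd  M[L5]=50
step 3: P3: store L4 := 59  ⟶  IIIM  (L4)  txn=BusRdX  M[L4]=30
step 4: P1: load  L7  ⟶  IEII  (L7)  txn=BusRd  M[L7]=90
step 5: P0: load  L5  ⟶  SISI  (L5)  txn=BusRd  M[L5]=50
step 6: P3: store L6 := 77  ⟶  IIIM  (L6)  txn=BusRdX  M[L6]=70
step 7: P0: load  L2  ⟶  SSII  (L2)  txn=BusRd  M[L2]=80
step 8: P2: store L5 := 36  ⟶  IIMI  (L5)  txn=BusUpgr  M[L5]=50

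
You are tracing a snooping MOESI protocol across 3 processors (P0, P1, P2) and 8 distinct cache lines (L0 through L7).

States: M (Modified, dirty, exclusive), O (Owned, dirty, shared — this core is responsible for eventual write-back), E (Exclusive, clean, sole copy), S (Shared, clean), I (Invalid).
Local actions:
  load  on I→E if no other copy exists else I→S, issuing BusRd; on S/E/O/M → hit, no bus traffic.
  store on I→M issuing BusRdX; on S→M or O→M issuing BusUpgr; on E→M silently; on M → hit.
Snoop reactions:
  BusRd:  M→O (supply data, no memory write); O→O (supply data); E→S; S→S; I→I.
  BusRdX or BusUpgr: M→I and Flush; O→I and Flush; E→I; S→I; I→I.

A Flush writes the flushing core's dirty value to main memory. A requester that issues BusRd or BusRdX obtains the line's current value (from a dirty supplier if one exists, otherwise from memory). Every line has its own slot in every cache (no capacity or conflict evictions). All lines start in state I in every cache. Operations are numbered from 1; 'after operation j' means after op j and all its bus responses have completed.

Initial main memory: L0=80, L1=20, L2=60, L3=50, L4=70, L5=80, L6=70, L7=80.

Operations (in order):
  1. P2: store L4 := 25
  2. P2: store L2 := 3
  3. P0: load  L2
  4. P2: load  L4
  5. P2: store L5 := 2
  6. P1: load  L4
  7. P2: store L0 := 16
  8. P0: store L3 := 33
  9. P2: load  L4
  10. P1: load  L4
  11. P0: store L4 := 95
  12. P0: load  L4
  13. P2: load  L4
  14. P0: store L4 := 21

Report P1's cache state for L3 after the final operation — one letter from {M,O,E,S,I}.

state = I

step 1: P2: store L4 := 25  ⟶  IIM  (L4)  txn=BusRdX  M[L4]=70
step 2: P2: store L2 := 3  ⟶  IIM  (L2)  txn=BusRdX  M[L2]=60
step 3: P0: load  L2  ⟶  SIO  (L2)  txn=BusRd  M[L2]=60
step 4: P2: load  L4  ⟶  IIM  (L4)  txn=∅  M[L4]=70
step 5: P2: store L5 := 2  ⟶  IIM  (L5)  txn=BusRdX  M[L5]=80
step 6: P1: load  L4  ⟶  ISO  (L4)  txn=BusRd  M[L4]=70
step 7: P2: store L0 := 16  ⟶  IIM  (L0)  txn=BusRdX  M[L0]=80
step 8: P0: store L3 := 33  ⟶  MII  (L3)  txn=BusRdX  M[L3]=50
step 9: P2: load  L4  ⟶  ISO  (L4)  txn=∅  M[L4]=70
step 10: P1: load  L4  ⟶  ISO  (L4)  txn=∅  M[L4]=70
step 11: P0: store L4 := 95  ⟶  MII  (L4)  txn=BusRdX+Flush  M[L4]=25
step 12: P0: load  L4  ⟶  MII  (L4)  txn=∅  M[L4]=25
step 13: P2: load  L4  ⟶  OIS  (L4)  txn=BusRd  M[L4]=25
step 14: P0: store L4 := 21  ⟶  MII  (L4)  txn=BusUpgr  M[L4]=25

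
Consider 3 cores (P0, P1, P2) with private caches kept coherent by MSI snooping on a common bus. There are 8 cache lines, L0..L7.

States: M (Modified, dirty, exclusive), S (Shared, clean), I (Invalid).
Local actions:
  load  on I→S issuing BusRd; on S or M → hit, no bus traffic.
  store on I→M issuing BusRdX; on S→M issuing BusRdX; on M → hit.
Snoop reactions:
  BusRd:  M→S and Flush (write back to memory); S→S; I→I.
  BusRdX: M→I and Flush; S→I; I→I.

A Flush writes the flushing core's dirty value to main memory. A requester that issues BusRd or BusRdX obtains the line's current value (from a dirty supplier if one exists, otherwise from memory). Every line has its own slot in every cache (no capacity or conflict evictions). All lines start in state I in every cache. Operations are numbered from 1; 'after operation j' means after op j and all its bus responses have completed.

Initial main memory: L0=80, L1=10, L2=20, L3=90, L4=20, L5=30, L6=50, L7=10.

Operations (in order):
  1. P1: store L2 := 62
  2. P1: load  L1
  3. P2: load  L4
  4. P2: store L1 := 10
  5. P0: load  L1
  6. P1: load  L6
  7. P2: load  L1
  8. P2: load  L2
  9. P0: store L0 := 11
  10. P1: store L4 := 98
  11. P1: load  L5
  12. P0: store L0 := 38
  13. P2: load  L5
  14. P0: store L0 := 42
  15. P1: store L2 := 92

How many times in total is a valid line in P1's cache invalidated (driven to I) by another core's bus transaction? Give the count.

invalidations = 1

[1] P1: store L2 := 62 | P0:I, P1:M(62), P2:I | bus: BusRdX
[2] P1: load  L1 | P0:I, P1:S(10), P2:I | bus: BusRd
[3] P2: load  L4 | P0:I, P1:I, P2:S(20) | bus: BusRd
[4] P2: store L1 := 10 | P0:I, P1:I, P2:M(10) | bus: BusRdX
[5] P0: load  L1 | P0:S(10), P1:I, P2:S(10) | bus: BusRd,Flush
[6] P1: load  L6 | P0:I, P1:S(50), P2:I | bus: BusRd
[7] P2: load  L1 | P0:S(10), P1:I, P2:S(10) | bus: none
[8] P2: load  L2 | P0:I, P1:S(62), P2:S(62) | bus: BusRd,Flush
[9] P0: store L0 := 11 | P0:M(11), P1:I, P2:I | bus: BusRdX
[10] P1: store L4 := 98 | P0:I, P1:M(98), P2:I | bus: BusRdX
[11] P1: load  L5 | P0:I, P1:S(30), P2:I | bus: BusRd
[12] P0: store L0 := 38 | P0:M(38), P1:I, P2:I | bus: none
[13] P2: load  L5 | P0:I, P1:S(30), P2:S(30) | bus: BusRd
[14] P0: store L0 := 42 | P0:M(42), P1:I, P2:I | bus: none
[15] P1: store L2 := 92 | P0:I, P1:M(92), P2:I | bus: BusRdX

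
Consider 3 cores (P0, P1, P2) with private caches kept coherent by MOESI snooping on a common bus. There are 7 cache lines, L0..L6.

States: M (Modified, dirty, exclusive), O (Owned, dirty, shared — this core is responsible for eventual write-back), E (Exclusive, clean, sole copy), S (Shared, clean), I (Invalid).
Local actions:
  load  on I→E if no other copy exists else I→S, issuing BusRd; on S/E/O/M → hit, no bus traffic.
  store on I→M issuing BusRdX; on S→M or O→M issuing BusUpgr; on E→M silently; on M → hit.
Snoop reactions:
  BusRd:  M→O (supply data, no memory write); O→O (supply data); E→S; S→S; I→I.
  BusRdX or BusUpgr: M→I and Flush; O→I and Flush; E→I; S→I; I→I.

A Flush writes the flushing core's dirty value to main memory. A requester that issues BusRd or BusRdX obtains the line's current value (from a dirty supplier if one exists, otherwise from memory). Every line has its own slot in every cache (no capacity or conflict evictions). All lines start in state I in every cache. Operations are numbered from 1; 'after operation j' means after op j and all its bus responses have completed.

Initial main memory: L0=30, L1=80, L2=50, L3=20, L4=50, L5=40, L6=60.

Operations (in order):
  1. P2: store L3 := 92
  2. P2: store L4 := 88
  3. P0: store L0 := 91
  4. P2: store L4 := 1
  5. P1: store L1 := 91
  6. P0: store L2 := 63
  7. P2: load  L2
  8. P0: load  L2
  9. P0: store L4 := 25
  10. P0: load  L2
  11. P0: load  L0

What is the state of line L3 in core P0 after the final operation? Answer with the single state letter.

state = I

1. P2: store L3 := 92  bus=[BusRdX]  L3: P0=I P1=I P2=M  mem[L3]=20
2. P2: store L4 := 88  bus=[BusRdX]  L4: P0=I P1=I P2=M  mem[L4]=50
3. P0: store L0 := 91  bus=[BusRdX]  L0: P0=M P1=I P2=I  mem[L0]=30
4. P2: store L4 := 1  bus=[-]  L4: P0=I P1=I P2=M  mem[L4]=50
5. P1: store L1 := 91  bus=[BusRdX]  L1: P0=I P1=M P2=I  mem[L1]=80
6. P0: store L2 := 63  bus=[BusRdX]  L2: P0=M P1=I P2=I  mem[L2]=50
7. P2: load  L2  bus=[BusRd]  L2: P0=O P1=I P2=S  mem[L2]=50
8. P0: load  L2  bus=[-]  L2: P0=O P1=I P2=S  mem[L2]=50
9. P0: store L4 := 25  bus=[BusRdX,Flush]  L4: P0=M P1=I P2=I  mem[L4]=1
10. P0: load  L2  bus=[-]  L2: P0=O P1=I P2=S  mem[L2]=50
11. P0: load  L0  bus=[-]  L0: P0=M P1=I P2=I  mem[L0]=30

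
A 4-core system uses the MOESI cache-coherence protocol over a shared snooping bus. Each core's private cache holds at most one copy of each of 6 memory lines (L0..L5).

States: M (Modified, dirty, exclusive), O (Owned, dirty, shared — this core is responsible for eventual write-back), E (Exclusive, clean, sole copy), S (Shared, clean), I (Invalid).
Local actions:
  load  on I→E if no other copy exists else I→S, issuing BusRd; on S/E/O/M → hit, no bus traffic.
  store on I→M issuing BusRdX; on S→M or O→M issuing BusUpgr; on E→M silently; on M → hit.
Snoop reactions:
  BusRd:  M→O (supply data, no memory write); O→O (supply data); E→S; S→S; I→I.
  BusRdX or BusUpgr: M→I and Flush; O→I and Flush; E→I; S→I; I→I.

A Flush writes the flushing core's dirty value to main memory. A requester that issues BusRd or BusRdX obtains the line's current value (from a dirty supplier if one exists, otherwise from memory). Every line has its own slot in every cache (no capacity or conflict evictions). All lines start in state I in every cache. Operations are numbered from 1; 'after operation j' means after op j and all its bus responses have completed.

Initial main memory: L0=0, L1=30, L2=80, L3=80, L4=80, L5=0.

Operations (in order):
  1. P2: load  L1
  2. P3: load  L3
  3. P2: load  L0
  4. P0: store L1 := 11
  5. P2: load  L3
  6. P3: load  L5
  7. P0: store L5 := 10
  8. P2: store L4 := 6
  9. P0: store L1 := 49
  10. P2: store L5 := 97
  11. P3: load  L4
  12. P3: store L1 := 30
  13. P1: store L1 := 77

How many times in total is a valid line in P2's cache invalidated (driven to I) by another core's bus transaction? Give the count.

step 1: P2: load  L1  ⟶  IIEI  (L1)  txn=BusRd  M[L1]=30
step 2: P3: load  L3  ⟶  IIIE  (L3)  txn=BusRd  M[L3]=80
step 3: P2: load  L0  ⟶  IIEI  (L0)  txn=BusRd  M[L0]=0
step 4: P0: store L1 := 11  ⟶  MIII  (L1)  txn=BusRdX  M[L1]=30
step 5: P2: load  L3  ⟶  IISS  (L3)  txn=BusRd  M[L3]=80
step 6: P3: load  L5  ⟶  IIIE  (L5)  txn=BusRd  M[L5]=0
step 7: P0: store L5 := 10  ⟶  MIII  (L5)  txn=BusRdX  M[L5]=0
step 8: P2: store L4 := 6  ⟶  IIMI  (L4)  txn=BusRdX  M[L4]=80
step 9: P0: store L1 := 49  ⟶  MIII  (L1)  txn=∅  M[L1]=30
step 10: P2: store L5 := 97  ⟶  IIMI  (L5)  txn=BusRdX+Flush  M[L5]=10
step 11: P3: load  L4  ⟶  IIOS  (L4)  txn=BusRd  M[L4]=80
step 12: P3: store L1 := 30  ⟶  IIIM  (L1)  txn=BusRdX+Flush  M[L1]=49
step 13: P1: store L1 := 77  ⟶  IMII  (L1)  txn=BusRdX+Flush  M[L1]=30

invalidations = 1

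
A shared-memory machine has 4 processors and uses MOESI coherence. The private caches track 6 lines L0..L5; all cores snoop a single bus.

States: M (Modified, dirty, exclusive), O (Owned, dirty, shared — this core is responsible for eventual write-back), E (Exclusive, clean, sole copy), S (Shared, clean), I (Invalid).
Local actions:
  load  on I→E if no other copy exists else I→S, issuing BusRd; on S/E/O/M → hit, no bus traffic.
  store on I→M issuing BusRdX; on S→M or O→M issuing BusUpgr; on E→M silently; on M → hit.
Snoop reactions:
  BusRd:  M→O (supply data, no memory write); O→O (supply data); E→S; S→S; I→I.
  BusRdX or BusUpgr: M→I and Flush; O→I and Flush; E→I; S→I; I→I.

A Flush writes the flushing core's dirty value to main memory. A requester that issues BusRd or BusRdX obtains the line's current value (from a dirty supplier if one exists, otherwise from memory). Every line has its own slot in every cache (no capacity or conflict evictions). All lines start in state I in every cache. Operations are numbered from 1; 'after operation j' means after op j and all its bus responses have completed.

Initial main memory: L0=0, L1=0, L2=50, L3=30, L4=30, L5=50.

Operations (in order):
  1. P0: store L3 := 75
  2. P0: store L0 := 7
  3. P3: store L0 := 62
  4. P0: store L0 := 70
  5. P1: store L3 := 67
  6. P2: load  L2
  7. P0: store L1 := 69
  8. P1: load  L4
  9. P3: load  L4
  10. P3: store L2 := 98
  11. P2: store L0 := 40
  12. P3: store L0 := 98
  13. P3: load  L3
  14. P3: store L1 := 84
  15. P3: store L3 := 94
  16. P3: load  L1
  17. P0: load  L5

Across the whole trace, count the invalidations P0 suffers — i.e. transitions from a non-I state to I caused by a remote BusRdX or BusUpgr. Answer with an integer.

[1] P0: store L3 := 75 | P0:M(75), P1:I, P2:I, P3:I | bus: BusRdX
[2] P0: store L0 := 7 | P0:M(7), P1:I, P2:I, P3:I | bus: BusRdX
[3] P3: store L0 := 62 | P0:I, P1:I, P2:I, P3:M(62) | bus: BusRdX,Flush
[4] P0: store L0 := 70 | P0:M(70), P1:I, P2:I, P3:I | bus: BusRdX,Flush
[5] P1: store L3 := 67 | P0:I, P1:M(67), P2:I, P3:I | bus: BusRdX,Flush
[6] P2: load  L2 | P0:I, P1:I, P2:E(50), P3:I | bus: BusRd
[7] P0: store L1 := 69 | P0:M(69), P1:I, P2:I, P3:I | bus: BusRdX
[8] P1: load  L4 | P0:I, P1:E(30), P2:I, P3:I | bus: BusRd
[9] P3: load  L4 | P0:I, P1:S(30), P2:I, P3:S(30) | bus: BusRd
[10] P3: store L2 := 98 | P0:I, P1:I, P2:I, P3:M(98) | bus: BusRdX
[11] P2: store L0 := 40 | P0:I, P1:I, P2:M(40), P3:I | bus: BusRdX,Flush
[12] P3: store L0 := 98 | P0:I, P1:I, P2:I, P3:M(98) | bus: BusRdX,Flush
[13] P3: load  L3 | P0:I, P1:O(67), P2:I, P3:S(67) | bus: BusRd
[14] P3: store L1 := 84 | P0:I, P1:I, P2:I, P3:M(84) | bus: BusRdX,Flush
[15] P3: store L3 := 94 | P0:I, P1:I, P2:I, P3:M(94) | bus: BusUpgr,Flush
[16] P3: load  L1 | P0:I, P1:I, P2:I, P3:M(84) | bus: none
[17] P0: load  L5 | P0:E(50), P1:I, P2:I, P3:I | bus: BusRd

invalidations = 4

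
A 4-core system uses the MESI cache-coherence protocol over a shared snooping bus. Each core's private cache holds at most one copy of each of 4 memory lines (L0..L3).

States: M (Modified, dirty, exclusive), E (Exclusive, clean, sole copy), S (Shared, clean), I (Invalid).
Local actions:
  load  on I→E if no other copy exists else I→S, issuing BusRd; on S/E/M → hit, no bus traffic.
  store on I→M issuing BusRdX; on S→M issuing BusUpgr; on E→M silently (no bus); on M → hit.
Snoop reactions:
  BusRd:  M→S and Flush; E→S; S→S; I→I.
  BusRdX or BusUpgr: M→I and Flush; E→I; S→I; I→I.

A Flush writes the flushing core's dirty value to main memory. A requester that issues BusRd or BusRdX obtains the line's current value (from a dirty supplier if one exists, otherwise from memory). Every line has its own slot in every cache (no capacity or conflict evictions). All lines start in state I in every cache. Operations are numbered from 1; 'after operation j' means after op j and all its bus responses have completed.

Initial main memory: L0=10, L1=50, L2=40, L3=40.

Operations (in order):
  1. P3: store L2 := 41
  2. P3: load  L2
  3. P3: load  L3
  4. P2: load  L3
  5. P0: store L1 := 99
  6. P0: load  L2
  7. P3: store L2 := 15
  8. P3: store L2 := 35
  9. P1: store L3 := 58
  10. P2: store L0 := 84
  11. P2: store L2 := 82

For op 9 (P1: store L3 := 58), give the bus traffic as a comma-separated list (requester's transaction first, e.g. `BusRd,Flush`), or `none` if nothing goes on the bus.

1. P3: store L2 := 41  bus=[BusRdX]  L2: P0=I P1=I P2=I P3=M  mem[L2]=40
2. P3: load  L2  bus=[-]  L2: P0=I P1=I P2=I P3=M  mem[L2]=40
3. P3: load  L3  bus=[BusRd]  L3: P0=I P1=I P2=I P3=E  mem[L3]=40
4. P2: load  L3  bus=[BusRd]  L3: P0=I P1=I P2=S P3=S  mem[L3]=40
5. P0: store L1 := 99  bus=[BusRdX]  L1: P0=M P1=I P2=I P3=I  mem[L1]=50
6. P0: load  L2  bus=[BusRd,Flush]  L2: P0=S P1=I P2=I P3=S  mem[L2]=41
7. P3: store L2 := 15  bus=[BusUpgr]  L2: P0=I P1=I P2=I P3=M  mem[L2]=41
8. P3: store L2 := 35  bus=[-]  L2: P0=I P1=I P2=I P3=M  mem[L2]=41
9. P1: store L3 := 58  bus=[BusRdX]  L3: P0=I P1=M P2=I P3=I  mem[L3]=40
10. P2: store L0 := 84  bus=[BusRdX]  L0: P0=I P1=I P2=M P3=I  mem[L0]=10
11. P2: store L2 := 82  bus=[BusRdX,Flush]  L2: P0=I P1=I P2=M P3=I  mem[L2]=35

bus = BusRdX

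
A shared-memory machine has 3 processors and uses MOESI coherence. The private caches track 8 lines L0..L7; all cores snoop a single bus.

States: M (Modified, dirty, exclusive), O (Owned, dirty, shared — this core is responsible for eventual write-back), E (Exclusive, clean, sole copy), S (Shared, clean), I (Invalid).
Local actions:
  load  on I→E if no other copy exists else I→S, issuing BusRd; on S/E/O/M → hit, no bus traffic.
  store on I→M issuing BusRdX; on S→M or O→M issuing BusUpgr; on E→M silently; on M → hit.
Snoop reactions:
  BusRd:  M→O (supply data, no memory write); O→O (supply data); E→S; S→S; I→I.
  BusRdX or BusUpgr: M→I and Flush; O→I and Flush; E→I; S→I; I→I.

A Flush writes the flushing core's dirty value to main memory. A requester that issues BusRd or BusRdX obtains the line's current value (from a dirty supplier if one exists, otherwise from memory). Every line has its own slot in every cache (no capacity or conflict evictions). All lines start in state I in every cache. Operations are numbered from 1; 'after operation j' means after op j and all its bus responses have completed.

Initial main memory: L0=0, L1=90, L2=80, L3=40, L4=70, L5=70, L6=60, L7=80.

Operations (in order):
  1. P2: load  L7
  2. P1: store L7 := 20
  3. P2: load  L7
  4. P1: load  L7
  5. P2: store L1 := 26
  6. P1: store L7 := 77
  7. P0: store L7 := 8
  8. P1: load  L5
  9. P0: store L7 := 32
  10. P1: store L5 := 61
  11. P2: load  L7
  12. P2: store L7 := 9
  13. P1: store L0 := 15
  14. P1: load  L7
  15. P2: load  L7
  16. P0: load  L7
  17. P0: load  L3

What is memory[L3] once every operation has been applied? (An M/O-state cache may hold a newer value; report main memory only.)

memory[L3] = 40

[1] P2: load  L7 | P0:I, P1:I, P2:E(80) | bus: BusRd
[2] P1: store L7 := 20 | P0:I, P1:M(20), P2:I | bus: BusRdX
[3] P2: load  L7 | P0:I, P1:O(20), P2:S(20) | bus: BusRd
[4] P1: load  L7 | P0:I, P1:O(20), P2:S(20) | bus: none
[5] P2: store L1 := 26 | P0:I, P1:I, P2:M(26) | bus: BusRdX
[6] P1: store L7 := 77 | P0:I, P1:M(77), P2:I | bus: BusUpgr
[7] P0: store L7 := 8 | P0:M(8), P1:I, P2:I | bus: BusRdX,Flush
[8] P1: load  L5 | P0:I, P1:E(70), P2:I | bus: BusRd
[9] P0: store L7 := 32 | P0:M(32), P1:I, P2:I | bus: none
[10] P1: store L5 := 61 | P0:I, P1:M(61), P2:I | bus: none
[11] P2: load  L7 | P0:O(32), P1:I, P2:S(32) | bus: BusRd
[12] P2: store L7 := 9 | P0:I, P1:I, P2:M(9) | bus: BusUpgr,Flush
[13] P1: store L0 := 15 | P0:I, P1:M(15), P2:I | bus: BusRdX
[14] P1: load  L7 | P0:I, P1:S(9), P2:O(9) | bus: BusRd
[15] P2: load  L7 | P0:I, P1:S(9), P2:O(9) | bus: none
[16] P0: load  L7 | P0:S(9), P1:S(9), P2:O(9) | bus: BusRd
[17] P0: load  L3 | P0:E(40), P1:I, P2:I | bus: BusRd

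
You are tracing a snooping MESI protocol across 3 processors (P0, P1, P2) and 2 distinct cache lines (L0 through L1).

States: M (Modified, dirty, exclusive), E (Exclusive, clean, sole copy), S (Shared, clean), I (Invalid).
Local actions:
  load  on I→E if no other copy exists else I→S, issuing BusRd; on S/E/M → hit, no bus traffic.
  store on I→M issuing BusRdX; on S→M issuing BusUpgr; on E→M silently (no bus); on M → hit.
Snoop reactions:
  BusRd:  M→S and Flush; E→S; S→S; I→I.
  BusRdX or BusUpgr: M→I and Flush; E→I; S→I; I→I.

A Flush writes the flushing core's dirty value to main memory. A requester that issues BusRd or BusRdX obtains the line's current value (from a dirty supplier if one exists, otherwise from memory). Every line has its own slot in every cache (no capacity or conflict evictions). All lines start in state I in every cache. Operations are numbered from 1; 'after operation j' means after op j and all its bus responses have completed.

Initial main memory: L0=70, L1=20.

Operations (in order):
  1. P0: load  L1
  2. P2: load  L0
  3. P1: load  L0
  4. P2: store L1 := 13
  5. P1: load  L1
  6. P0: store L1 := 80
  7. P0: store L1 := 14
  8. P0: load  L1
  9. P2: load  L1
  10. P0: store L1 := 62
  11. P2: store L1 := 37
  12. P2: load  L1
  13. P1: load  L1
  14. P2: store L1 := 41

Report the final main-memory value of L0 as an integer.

memory[L0] = 70

step 1: P0: load  L1  ⟶  EII  (L1)  txn=BusRd  M[L1]=20
step 2: P2: load  L0  ⟶  IIE  (L0)  txn=BusRd  M[L0]=70
step 3: P1: load  L0  ⟶  ISS  (L0)  txn=BusRd  M[L0]=70
step 4: P2: store L1 := 13  ⟶  IIM  (L1)  txn=BusRdX  M[L1]=20
step 5: P1: load  L1  ⟶  ISS  (L1)  txn=BusRd+Flush  M[L1]=13
step 6: P0: store L1 := 80  ⟶  MII  (L1)  txn=BusRdX  M[L1]=13
step 7: P0: store L1 := 14  ⟶  MII  (L1)  txn=∅  M[L1]=13
step 8: P0: load  L1  ⟶  MII  (L1)  txn=∅  M[L1]=13
step 9: P2: load  L1  ⟶  SIS  (L1)  txn=BusRd+Flush  M[L1]=14
step 10: P0: store L1 := 62  ⟶  MII  (L1)  txn=BusUpgr  M[L1]=14
step 11: P2: store L1 := 37  ⟶  IIM  (L1)  txn=BusRdX+Flush  M[L1]=62
step 12: P2: load  L1  ⟶  IIM  (L1)  txn=∅  M[L1]=62
step 13: P1: load  L1  ⟶  ISS  (L1)  txn=BusRd+Flush  M[L1]=37
step 14: P2: store L1 := 41  ⟶  IIM  (L1)  txn=BusUpgr  M[L1]=37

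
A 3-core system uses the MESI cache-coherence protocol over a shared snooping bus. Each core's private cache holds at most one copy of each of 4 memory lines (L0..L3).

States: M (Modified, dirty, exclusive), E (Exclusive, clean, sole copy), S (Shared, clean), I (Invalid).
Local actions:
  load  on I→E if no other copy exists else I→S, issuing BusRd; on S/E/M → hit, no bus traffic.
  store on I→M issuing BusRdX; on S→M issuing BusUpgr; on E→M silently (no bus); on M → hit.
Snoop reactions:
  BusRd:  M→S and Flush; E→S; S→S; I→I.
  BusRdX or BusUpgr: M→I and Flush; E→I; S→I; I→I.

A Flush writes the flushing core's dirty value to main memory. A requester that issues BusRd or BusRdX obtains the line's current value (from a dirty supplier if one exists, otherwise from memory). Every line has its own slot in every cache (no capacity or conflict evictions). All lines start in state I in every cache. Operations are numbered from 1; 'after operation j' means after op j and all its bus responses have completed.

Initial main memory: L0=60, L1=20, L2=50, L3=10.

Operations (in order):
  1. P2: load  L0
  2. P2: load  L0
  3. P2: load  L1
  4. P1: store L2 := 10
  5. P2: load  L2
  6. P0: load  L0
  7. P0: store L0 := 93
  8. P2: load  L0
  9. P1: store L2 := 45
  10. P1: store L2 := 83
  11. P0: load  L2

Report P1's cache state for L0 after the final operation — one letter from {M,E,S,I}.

state = I

step 1: P2: load  L0  ⟶  IIE  (L0)  txn=BusRd  M[L0]=60
step 2: P2: load  L0  ⟶  IIE  (L0)  txn=∅  M[L0]=60
step 3: P2: load  L1  ⟶  IIE  (L1)  txn=BusRd  M[L1]=20
step 4: P1: store L2 := 10  ⟶  IMI  (L2)  txn=BusRdX  M[L2]=50
step 5: P2: load  L2  ⟶  ISS  (L2)  txn=BusRd+Flush  M[L2]=10
step 6: P0: load  L0  ⟶  SIS  (L0)  txn=BusRd  M[L0]=60
step 7: P0: store L0 := 93  ⟶  MII  (L0)  txn=BusUpgr  M[L0]=60
step 8: P2: load  L0  ⟶  SIS  (L0)  txn=BusRd+Flush  M[L0]=93
step 9: P1: store L2 := 45  ⟶  IMI  (L2)  txn=BusUpgr  M[L2]=10
step 10: P1: store L2 := 83  ⟶  IMI  (L2)  txn=∅  M[L2]=10
step 11: P0: load  L2  ⟶  SSI  (L2)  txn=BusRd+Flush  M[L2]=83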